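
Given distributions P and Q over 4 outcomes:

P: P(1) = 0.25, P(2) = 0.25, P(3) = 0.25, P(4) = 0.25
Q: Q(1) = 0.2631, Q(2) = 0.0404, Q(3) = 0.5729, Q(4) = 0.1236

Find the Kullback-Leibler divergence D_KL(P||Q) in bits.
0.5939 bits

D_KL(P||Q) = Σ P(x) log₂(P(x)/Q(x))

Computing term by term:
  P(1)·log₂(P(1)/Q(1)) = 0.25·log₂(0.25/0.2631) = -0.01842
  P(2)·log₂(P(2)/Q(2)) = 0.25·log₂(0.25/0.0404) = 0.65738
  P(3)·log₂(P(3)/Q(3)) = 0.25·log₂(0.25/0.5729) = -0.29909
  P(4)·log₂(P(4)/Q(4)) = 0.25·log₂(0.25/0.1236) = 0.25406

D_KL(P||Q) = -0.01842 + 0.65738 - 0.29909 + 0.25406 = 0.59393 ≈ 0.5939 bits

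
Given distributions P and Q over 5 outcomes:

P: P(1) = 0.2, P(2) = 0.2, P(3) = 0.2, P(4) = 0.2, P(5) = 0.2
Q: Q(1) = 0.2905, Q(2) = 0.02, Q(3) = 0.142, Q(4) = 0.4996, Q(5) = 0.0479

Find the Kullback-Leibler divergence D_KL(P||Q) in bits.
0.8037 bits

D_KL(P||Q) = Σ P(x) log₂(P(x)/Q(x))

Computing term by term:
  P(1)·log₂(P(1)/Q(1)) = 0.2·log₂(0.2/0.2905) = -0.10771
  P(2)·log₂(P(2)/Q(2)) = 0.2·log₂(0.2/0.02) = 0.66439
  P(3)·log₂(P(3)/Q(3)) = 0.2·log₂(0.2/0.142) = 0.09882
  P(4)·log₂(P(4)/Q(4)) = 0.2·log₂(0.2/0.4996) = -0.26415
  P(5)·log₂(P(5)/Q(5)) = 0.2·log₂(0.2/0.0479) = 0.41238

D_KL(P||Q) = -0.10771 + 0.66439 + 0.09882 - 0.26415 + 0.41238 = 0.80373 ≈ 0.8037 bits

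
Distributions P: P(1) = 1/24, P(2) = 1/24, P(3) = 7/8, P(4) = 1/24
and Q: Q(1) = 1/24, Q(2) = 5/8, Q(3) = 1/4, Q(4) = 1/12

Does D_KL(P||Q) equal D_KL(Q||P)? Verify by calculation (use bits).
D_KL(P||Q) = 1.3770 bits, D_KL(Q||P) = 2.0733 bits. No — D_KL(P||Q) ≠ D_KL(Q||P) for this pair.

D_KL(P||Q) = Σ P(x) log₂(P(x)/Q(x))

Computing term by term:
  P(1)·log₂(P(1)/Q(1)) = (1/24)·log₂((1/24)/(1/24)) = 0.00000
  P(2)·log₂(P(2)/Q(2)) = (1/24)·log₂((1/24)/(5/8)) = -0.16279
  P(3)·log₂(P(3)/Q(3)) = (7/8)·log₂((7/8)/(1/4)) = 1.58144
  P(4)·log₂(P(4)/Q(4)) = (1/24)·log₂((1/24)/(1/12)) = -0.04167

D_KL(P||Q) = 0.00000 - 0.16279 + 1.58144 - 0.04167 = 1.37698 ≈ 1.3770 bits

D_KL(Q||P) = Σ Q(x) log₂(Q(x)/P(x))

Computing term by term:
  Q(1)·log₂(Q(1)/P(1)) = (1/24)·log₂((1/24)/(1/24)) = 0.00000
  Q(2)·log₂(Q(2)/P(2)) = (5/8)·log₂((5/8)/(1/24)) = 2.44181
  Q(3)·log₂(Q(3)/P(3)) = (1/4)·log₂((1/4)/(7/8)) = -0.45184
  Q(4)·log₂(Q(4)/P(4)) = (1/12)·log₂((1/12)/(1/24)) = 0.08333

D_KL(Q||P) = 0.00000 + 2.44181 - 0.45184 + 0.08333 = 2.07330 ≈ 2.0733 bits

These are NOT equal (difference: 0.6963 bits). KL divergence is asymmetric: D_KL(P||Q) ≠ D_KL(Q||P) in general.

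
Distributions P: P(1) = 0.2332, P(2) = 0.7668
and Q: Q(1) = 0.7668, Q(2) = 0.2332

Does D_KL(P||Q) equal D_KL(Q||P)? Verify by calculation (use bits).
D_KL(P||Q) = 0.9163 bits, D_KL(Q||P) = 0.9163 bits. Yes — for this pair D_KL(P||Q) = D_KL(Q||P).

D_KL(P||Q) = Σ P(x) log₂(P(x)/Q(x))

Computing term by term:
  P(1)·log₂(P(1)/Q(1)) = 0.2332·log₂(0.2332/0.7668) = -0.40047
  P(2)·log₂(P(2)/Q(2)) = 0.7668·log₂(0.7668/0.2332) = 1.31681

D_KL(P||Q) = -0.40047 + 1.31681 = 0.91634 ≈ 0.9163 bits

D_KL(Q||P) = Σ Q(x) log₂(Q(x)/P(x))

Computing term by term:
  Q(1)·log₂(Q(1)/P(1)) = 0.7668·log₂(0.7668/0.2332) = 1.31681
  Q(2)·log₂(Q(2)/P(2)) = 0.2332·log₂(0.2332/0.7668) = -0.40047

D_KL(Q||P) = 1.31681 - 0.40047 = 0.91634 ≈ 0.9163 bits

These ARE equal here. Q is P with outcomes relabeled (Q(1) = P(2), Q(2) = P(1)) by a relabeling that is its own inverse, so the two sums contain exactly the same terms in a different order. This is a special case — KL divergence is not symmetric in general: D_KL(P||Q) ≠ D_KL(Q||P) for most P, Q.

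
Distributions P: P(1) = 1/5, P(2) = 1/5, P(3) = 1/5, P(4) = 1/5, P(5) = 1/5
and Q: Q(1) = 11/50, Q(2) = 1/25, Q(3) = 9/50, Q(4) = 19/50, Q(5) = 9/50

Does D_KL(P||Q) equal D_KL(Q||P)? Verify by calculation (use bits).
D_KL(P||Q) = 0.3125 bits, D_KL(Q||P) = 0.2345 bits. No — D_KL(P||Q) ≠ D_KL(Q||P) for this pair.

D_KL(P||Q) = Σ P(x) log₂(P(x)/Q(x))

Computing term by term:
  P(1)·log₂(P(1)/Q(1)) = (1/5)·log₂((1/5)/(11/50)) = -0.02750
  P(2)·log₂(P(2)/Q(2)) = (1/5)·log₂((1/5)/(1/25)) = 0.46439
  P(3)·log₂(P(3)/Q(3)) = (1/5)·log₂((1/5)/(9/50)) = 0.03040
  P(4)·log₂(P(4)/Q(4)) = (1/5)·log₂((1/5)/(19/50)) = -0.18520
  P(5)·log₂(P(5)/Q(5)) = (1/5)·log₂((1/5)/(9/50)) = 0.03040

D_KL(P||Q) = -0.02750 + 0.46439 + 0.03040 - 0.18520 + 0.03040 = 0.31249 ≈ 0.3125 bits

D_KL(Q||P) = Σ Q(x) log₂(Q(x)/P(x))

Computing term by term:
  Q(1)·log₂(Q(1)/P(1)) = (11/50)·log₂((11/50)/(1/5)) = 0.03025
  Q(2)·log₂(Q(2)/P(2)) = (1/25)·log₂((1/25)/(1/5)) = -0.09288
  Q(3)·log₂(Q(3)/P(3)) = (9/50)·log₂((9/50)/(1/5)) = -0.02736
  Q(4)·log₂(Q(4)/P(4)) = (19/50)·log₂((19/50)/(1/5)) = 0.35188
  Q(5)·log₂(Q(5)/P(5)) = (9/50)·log₂((9/50)/(1/5)) = -0.02736

D_KL(Q||P) = 0.03025 - 0.09288 - 0.02736 + 0.35188 - 0.02736 = 0.23453 ≈ 0.2345 bits

These are NOT equal (difference: 0.0780 bits). KL divergence is asymmetric: D_KL(P||Q) ≠ D_KL(Q||P) in general.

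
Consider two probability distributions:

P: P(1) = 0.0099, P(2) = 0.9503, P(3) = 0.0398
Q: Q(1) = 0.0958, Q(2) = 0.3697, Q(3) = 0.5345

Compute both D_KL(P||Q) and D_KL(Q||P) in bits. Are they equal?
D_KL(P||Q) = 1.1128 bits, D_KL(Q||P) = 1.8131 bits. No, they are not equal.

D_KL(P||Q) = Σ P(x) log₂(P(x)/Q(x))

Computing term by term:
  P(1)·log₂(P(1)/Q(1)) = 0.0099·log₂(0.0099/0.0958) = -0.03242
  P(2)·log₂(P(2)/Q(2)) = 0.9503·log₂(0.9503/0.3697) = 1.29434
  P(3)·log₂(P(3)/Q(3)) = 0.0398·log₂(0.0398/0.5345) = -0.14914

D_KL(P||Q) = -0.03242 + 1.29434 - 0.14914 = 1.11278 ≈ 1.1128 bits

D_KL(Q||P) = Σ Q(x) log₂(Q(x)/P(x))

Computing term by term:
  Q(1)·log₂(Q(1)/P(1)) = 0.0958·log₂(0.0958/0.0099) = 0.31370
  Q(2)·log₂(Q(2)/P(2)) = 0.3697·log₂(0.3697/0.9503) = -0.50354
  Q(3)·log₂(Q(3)/P(3)) = 0.5345·log₂(0.5345/0.0398) = 2.00296

D_KL(Q||P) = 0.31370 - 0.50354 + 2.00296 = 1.81312 ≈ 1.8131 bits

These are NOT equal (difference: 0.7003 bits). KL divergence is asymmetric: D_KL(P||Q) ≠ D_KL(Q||P) in general.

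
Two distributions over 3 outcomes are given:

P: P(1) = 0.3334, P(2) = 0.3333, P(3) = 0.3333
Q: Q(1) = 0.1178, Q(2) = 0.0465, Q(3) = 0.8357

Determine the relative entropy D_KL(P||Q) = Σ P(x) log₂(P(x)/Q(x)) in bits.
1.0055 bits

D_KL(P||Q) = Σ P(x) log₂(P(x)/Q(x))

Computing term by term:
  P(1)·log₂(P(1)/Q(1)) = 0.3334·log₂(0.3334/0.1178) = 0.50040
  P(2)·log₂(P(2)/Q(2)) = 0.3333·log₂(0.3333/0.0465) = 0.94708
  P(3)·log₂(P(3)/Q(3)) = 0.3333·log₂(0.3333/0.8357) = -0.44201

D_KL(P||Q) = 0.50040 + 0.94708 - 0.44201 = 1.00547 ≈ 1.0055 bits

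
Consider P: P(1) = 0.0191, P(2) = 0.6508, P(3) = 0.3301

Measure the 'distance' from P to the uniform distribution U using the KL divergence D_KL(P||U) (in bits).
0.5447 bits

U(i) = 1/3 for all i

D_KL(P||U) = Σ P(x) log₂(P(x) / (1/3))
           = Σ P(x) log₂(P(x)) + log₂(3)
           = log₂(3) - H(P)

H(P) = -Σ P(x) log₂(P(x)):
  -P(1)·log₂(P(1)) = -(0.0191)·log₂(0.0191) = 0.10907
  -P(2)·log₂(P(2)) = -(0.6508)·log₂(0.6508) = 0.40331
  -P(3)·log₂(P(3)) = -(0.3301)·log₂(0.3301) = 0.52784
H(P) = 0.10907 + 0.40331 + 0.52784 = 1.04022 bits

log₂(3) = 1.58496 bits

D_KL(P||U) = 1.58496 - 1.04022 = 0.54474 ≈ 0.5447 bits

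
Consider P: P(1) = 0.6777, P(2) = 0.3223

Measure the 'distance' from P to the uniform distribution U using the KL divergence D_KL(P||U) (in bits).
0.0931 bits

U(i) = 1/2 for all i

D_KL(P||U) = Σ P(x) log₂(P(x) / (1/2))
           = Σ P(x) log₂(P(x)) + log₂(2)
           = log₂(2) - H(P)

H(P) = -Σ P(x) log₂(P(x)):
  -P(1)·log₂(P(1)) = -(0.6777)·log₂(0.6777) = 0.38038
  -P(2)·log₂(P(2)) = -(0.3223)·log₂(0.3223) = 0.52648
H(P) = 0.38038 + 0.52648 = 0.90686 bits

log₂(2) = 1.00000 bits

D_KL(P||U) = 1.00000 - 0.90686 = 0.09314 ≈ 0.0931 bits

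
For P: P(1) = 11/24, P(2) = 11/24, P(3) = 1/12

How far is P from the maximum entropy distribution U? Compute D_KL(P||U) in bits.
0.2545 bits

U(i) = 1/3 for all i

D_KL(P||U) = Σ P(x) log₂(P(x) / (1/3))
           = Σ P(x) log₂(P(x)) + log₂(3)
           = log₂(3) - H(P)

H(P) = -Σ P(x) log₂(P(x)):
  -P(1)·log₂(P(1)) = -(11/24)·log₂(11/24) = 0.51587
  -P(2)·log₂(P(2)) = -(11/24)·log₂(11/24) = 0.51587
  -P(3)·log₂(P(3)) = -(1/12)·log₂(1/12) = 0.29875
H(P) = 0.51587 + 0.51587 + 0.29875 = 1.33049 bits

log₂(3) = 1.58496 bits

D_KL(P||U) = 1.58496 - 1.33049 = 0.25447 ≈ 0.2545 bits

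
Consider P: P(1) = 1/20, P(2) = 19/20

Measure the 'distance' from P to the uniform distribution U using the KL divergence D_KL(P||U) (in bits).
0.7136 bits

U(i) = 1/2 for all i

D_KL(P||U) = Σ P(x) log₂(P(x) / (1/2))
           = Σ P(x) log₂(P(x)) + log₂(2)
           = log₂(2) - H(P)

H(P) = -Σ P(x) log₂(P(x)):
  -P(1)·log₂(P(1)) = -(1/20)·log₂(1/20) = 0.21610
  -P(2)·log₂(P(2)) = -(19/20)·log₂(19/20) = 0.07030
H(P) = 0.21610 + 0.07030 = 0.28640 bits

log₂(2) = 1.00000 bits

D_KL(P||U) = 1.00000 - 0.28640 = 0.71360 ≈ 0.7136 bits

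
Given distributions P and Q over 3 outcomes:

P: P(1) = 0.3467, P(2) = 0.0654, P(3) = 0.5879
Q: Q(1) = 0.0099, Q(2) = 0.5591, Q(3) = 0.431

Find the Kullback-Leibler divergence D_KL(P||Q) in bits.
1.8395 bits

D_KL(P||Q) = Σ P(x) log₂(P(x)/Q(x))

Computing term by term:
  P(1)·log₂(P(1)/Q(1)) = 0.3467·log₂(0.3467/0.0099) = 1.77861
  P(2)·log₂(P(2)/Q(2)) = 0.0654·log₂(0.0654/0.5591) = -0.20246
  P(3)·log₂(P(3)/Q(3)) = 0.5879·log₂(0.5879/0.431) = 0.26331

D_KL(P||Q) = 1.77861 - 0.20246 + 0.26331 = 1.83946 ≈ 1.8395 bits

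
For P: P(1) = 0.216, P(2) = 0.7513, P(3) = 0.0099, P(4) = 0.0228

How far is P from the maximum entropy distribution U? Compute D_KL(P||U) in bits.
1.0222 bits

U(i) = 1/4 for all i

D_KL(P||U) = Σ P(x) log₂(P(x) / (1/4))
           = Σ P(x) log₂(P(x)) + log₂(4)
           = log₂(4) - H(P)

H(P) = -Σ P(x) log₂(P(x)):
  -P(1)·log₂(P(1)) = -(0.216)·log₂(0.216) = 0.47755
  -P(2)·log₂(P(2)) = -(0.7513)·log₂(0.7513) = 0.30994
  -P(3)·log₂(P(3)) = -(0.0099)·log₂(0.0099) = 0.06592
  -P(4)·log₂(P(4)) = -(0.0228)·log₂(0.0228) = 0.12437
H(P) = 0.47755 + 0.30994 + 0.06592 + 0.12437 = 0.97778 bits

log₂(4) = 2.00000 bits

D_KL(P||U) = 2.00000 - 0.97778 = 1.02222 ≈ 1.0222 bits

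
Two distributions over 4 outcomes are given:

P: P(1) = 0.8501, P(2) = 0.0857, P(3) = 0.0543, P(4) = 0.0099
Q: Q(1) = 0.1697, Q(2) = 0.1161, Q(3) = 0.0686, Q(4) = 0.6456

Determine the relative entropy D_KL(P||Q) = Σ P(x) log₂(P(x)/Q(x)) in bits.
1.8607 bits

D_KL(P||Q) = Σ P(x) log₂(P(x)/Q(x))

Computing term by term:
  P(1)·log₂(P(1)/Q(1)) = 0.8501·log₂(0.8501/0.1697) = 1.97618
  P(2)·log₂(P(2)/Q(2)) = 0.0857·log₂(0.0857/0.1161) = -0.03754
  P(3)·log₂(P(3)/Q(3)) = 0.0543·log₂(0.0543/0.0686) = -0.01831
  P(4)·log₂(P(4)/Q(4)) = 0.0099·log₂(0.0099/0.6456) = -0.05967

D_KL(P||Q) = 1.97618 - 0.03754 - 0.01831 - 0.05967 = 1.86066 ≈ 1.8607 bits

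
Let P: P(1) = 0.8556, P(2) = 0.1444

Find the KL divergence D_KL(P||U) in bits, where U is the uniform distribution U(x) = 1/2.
0.4044 bits

U(i) = 1/2 for all i

D_KL(P||U) = Σ P(x) log₂(P(x) / (1/2))
           = Σ P(x) log₂(P(x)) + log₂(2)
           = log₂(2) - H(P)

H(P) = -Σ P(x) log₂(P(x)):
  -P(1)·log₂(P(1)) = -(0.8556)·log₂(0.8556) = 0.19250
  -P(2)·log₂(P(2)) = -(0.1444)·log₂(0.1444) = 0.40314
H(P) = 0.19250 + 0.40314 = 0.59564 bits

log₂(2) = 1.00000 bits

D_KL(P||U) = 1.00000 - 0.59564 = 0.40436 ≈ 0.4044 bits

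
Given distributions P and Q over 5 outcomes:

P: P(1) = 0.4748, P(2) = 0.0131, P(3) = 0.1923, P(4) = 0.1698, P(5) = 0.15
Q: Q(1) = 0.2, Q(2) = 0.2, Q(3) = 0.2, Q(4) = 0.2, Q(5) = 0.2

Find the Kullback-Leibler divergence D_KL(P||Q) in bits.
0.4275 bits

D_KL(P||Q) = Σ P(x) log₂(P(x)/Q(x))

Computing term by term:
  P(1)·log₂(P(1)/Q(1)) = 0.4748·log₂(0.4748/0.2) = 0.59223
  P(2)·log₂(P(2)/Q(2)) = 0.0131·log₂(0.0131/0.2) = -0.05151
  P(3)·log₂(P(3)/Q(3)) = 0.1923·log₂(0.1923/0.2) = -0.01089
  P(4)·log₂(P(4)/Q(4)) = 0.1698·log₂(0.1698/0.2) = -0.04010
  P(5)·log₂(P(5)/Q(5)) = 0.15·log₂(0.15/0.2) = -0.06226

D_KL(P||Q) = 0.59223 - 0.05151 - 0.01089 - 0.04010 - 0.06226 = 0.42747 ≈ 0.4275 bits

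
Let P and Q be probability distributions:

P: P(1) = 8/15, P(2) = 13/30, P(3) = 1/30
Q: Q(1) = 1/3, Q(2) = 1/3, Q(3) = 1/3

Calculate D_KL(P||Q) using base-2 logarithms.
0.4149 bits

D_KL(P||Q) = Σ P(x) log₂(P(x)/Q(x))

Computing term by term:
  P(1)·log₂(P(1)/Q(1)) = (8/15)·log₂((8/15)/(1/3)) = 0.36164
  P(2)·log₂(P(2)/Q(2)) = (13/30)·log₂((13/30)/(1/3)) = 0.16402
  P(3)·log₂(P(3)/Q(3)) = (1/30)·log₂((1/30)/(1/3)) = -0.11073

D_KL(P||Q) = 0.36164 + 0.16402 - 0.11073 = 0.41493 ≈ 0.4149 bits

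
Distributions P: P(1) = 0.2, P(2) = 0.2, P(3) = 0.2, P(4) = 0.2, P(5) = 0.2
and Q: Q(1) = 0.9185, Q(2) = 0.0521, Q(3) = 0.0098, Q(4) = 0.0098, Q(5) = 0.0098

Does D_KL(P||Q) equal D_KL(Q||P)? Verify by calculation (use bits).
D_KL(P||Q) = 2.5589 bits, D_KL(Q||P) = 1.7910 bits. No — D_KL(P||Q) ≠ D_KL(Q||P) for this pair.

D_KL(P||Q) = Σ P(x) log₂(P(x)/Q(x))

Computing term by term:
  P(1)·log₂(P(1)/Q(1)) = 0.2·log₂(0.2/0.9185) = -0.43986
  P(2)·log₂(P(2)/Q(2)) = 0.2·log₂(0.2/0.0521) = 0.38813
  P(3)·log₂(P(3)/Q(3)) = 0.2·log₂(0.2/0.0098) = 0.87021
  P(4)·log₂(P(4)/Q(4)) = 0.2·log₂(0.2/0.0098) = 0.87021
  P(5)·log₂(P(5)/Q(5)) = 0.2·log₂(0.2/0.0098) = 0.87021

D_KL(P||Q) = -0.43986 + 0.38813 + 0.87021 + 0.87021 + 0.87021 = 2.55890 ≈ 2.5589 bits

D_KL(Q||P) = Σ Q(x) log₂(Q(x)/P(x))

Computing term by term:
  Q(1)·log₂(Q(1)/P(1)) = 0.9185·log₂(0.9185/0.2) = 2.02004
  Q(2)·log₂(Q(2)/P(2)) = 0.0521·log₂(0.0521/0.2) = -0.10111
  Q(3)·log₂(Q(3)/P(3)) = 0.0098·log₂(0.0098/0.2) = -0.04264
  Q(4)·log₂(Q(4)/P(4)) = 0.0098·log₂(0.0098/0.2) = -0.04264
  Q(5)·log₂(Q(5)/P(5)) = 0.0098·log₂(0.0098/0.2) = -0.04264

D_KL(Q||P) = 2.02004 - 0.10111 - 0.04264 - 0.04264 - 0.04264 = 1.79101 ≈ 1.7910 bits

These are NOT equal (difference: 0.7679 bits). KL divergence is asymmetric: D_KL(P||Q) ≠ D_KL(Q||P) in general.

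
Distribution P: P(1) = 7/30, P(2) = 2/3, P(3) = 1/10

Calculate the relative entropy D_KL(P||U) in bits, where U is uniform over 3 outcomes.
0.3729 bits

U(i) = 1/3 for all i

D_KL(P||U) = Σ P(x) log₂(P(x) / (1/3))
           = Σ P(x) log₂(P(x)) + log₂(3)
           = log₂(3) - H(P)

H(P) = -Σ P(x) log₂(P(x)):
  -P(1)·log₂(P(1)) = -(7/30)·log₂(7/30) = 0.48989
  -P(2)·log₂(P(2)) = -(2/3)·log₂(2/3) = 0.38998
  -P(3)·log₂(P(3)) = -(1/10)·log₂(1/10) = 0.33219
H(P) = 0.48989 + 0.38998 + 0.33219 = 1.21206 bits

log₂(3) = 1.58496 bits

D_KL(P||U) = 1.58496 - 1.21206 = 0.37290 ≈ 0.3729 bits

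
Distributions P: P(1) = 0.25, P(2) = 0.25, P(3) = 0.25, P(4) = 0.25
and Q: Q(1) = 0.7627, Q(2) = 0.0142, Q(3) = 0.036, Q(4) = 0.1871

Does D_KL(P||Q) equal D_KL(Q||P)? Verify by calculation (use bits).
D_KL(P||Q) = 1.4357 bits, D_KL(Q||P) = 0.9897 bits. No — D_KL(P||Q) ≠ D_KL(Q||P) for this pair.

D_KL(P||Q) = Σ P(x) log₂(P(x)/Q(x))

Computing term by term:
  P(1)·log₂(P(1)/Q(1)) = 0.25·log₂(0.25/0.7627) = -0.40230
  P(2)·log₂(P(2)/Q(2)) = 0.25·log₂(0.25/0.0142) = 1.03449
  P(3)·log₂(P(3)/Q(3)) = 0.25·log₂(0.25/0.036) = 0.69896
  P(4)·log₂(P(4)/Q(4)) = 0.25·log₂(0.25/0.1871) = 0.10453

D_KL(P||Q) = -0.40230 + 1.03449 + 0.69896 + 0.10453 = 1.43568 ≈ 1.4357 bits

D_KL(Q||P) = Σ Q(x) log₂(Q(x)/P(x))

Computing term by term:
  Q(1)·log₂(Q(1)/P(1)) = 0.7627·log₂(0.7627/0.25) = 1.22733
  Q(2)·log₂(Q(2)/P(2)) = 0.0142·log₂(0.0142/0.25) = -0.05876
  Q(3)·log₂(Q(3)/P(3)) = 0.036·log₂(0.036/0.25) = -0.10065
  Q(4)·log₂(Q(4)/P(4)) = 0.1871·log₂(0.1871/0.25) = -0.07823

D_KL(Q||P) = 1.22733 - 0.05876 - 0.10065 - 0.07823 = 0.98969 ≈ 0.9897 bits

These are NOT equal (difference: 0.4460 bits). KL divergence is asymmetric: D_KL(P||Q) ≠ D_KL(Q||P) in general.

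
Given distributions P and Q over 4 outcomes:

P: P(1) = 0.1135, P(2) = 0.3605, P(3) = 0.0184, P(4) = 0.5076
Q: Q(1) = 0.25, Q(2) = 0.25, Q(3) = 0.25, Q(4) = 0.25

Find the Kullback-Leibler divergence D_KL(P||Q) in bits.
0.5105 bits

D_KL(P||Q) = Σ P(x) log₂(P(x)/Q(x))

Computing term by term:
  P(1)·log₂(P(1)/Q(1)) = 0.1135·log₂(0.1135/0.25) = -0.12930
  P(2)·log₂(P(2)/Q(2)) = 0.3605·log₂(0.3605/0.25) = 0.19037
  P(3)·log₂(P(3)/Q(3)) = 0.0184·log₂(0.0184/0.25) = -0.06926
  P(4)·log₂(P(4)/Q(4)) = 0.5076·log₂(0.5076/0.25) = 0.51865

D_KL(P||Q) = -0.12930 + 0.19037 - 0.06926 + 0.51865 = 0.51046 ≈ 0.5105 bits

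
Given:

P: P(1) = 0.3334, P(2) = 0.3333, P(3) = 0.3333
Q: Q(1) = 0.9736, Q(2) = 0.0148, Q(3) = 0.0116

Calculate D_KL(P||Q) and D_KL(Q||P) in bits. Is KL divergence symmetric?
D_KL(P||Q) = 2.5968 bits, D_KL(Q||P) = 1.3826 bits. No, KL divergence is not symmetric.

D_KL(P||Q) = Σ P(x) log₂(P(x)/Q(x))

Computing term by term:
  P(1)·log₂(P(1)/Q(1)) = 0.3334·log₂(0.3334/0.9736) = -0.51546
  P(2)·log₂(P(2)/Q(2)) = 0.3333·log₂(0.3333/0.0148) = 1.49757
  P(3)·log₂(P(3)/Q(3)) = 0.3333·log₂(0.3333/0.0116) = 1.61471

D_KL(P||Q) = -0.51546 + 1.49757 + 1.61471 = 2.59682 ≈ 2.5968 bits

D_KL(Q||P) = Σ Q(x) log₂(Q(x)/P(x))

Computing term by term:
  Q(1)·log₂(Q(1)/P(1)) = 0.9736·log₂(0.9736/0.3334) = 1.50526
  Q(2)·log₂(Q(2)/P(2)) = 0.0148·log₂(0.0148/0.3333) = -0.06650
  Q(3)·log₂(Q(3)/P(3)) = 0.0116·log₂(0.0116/0.3333) = -0.05620

D_KL(Q||P) = 1.50526 - 0.06650 - 0.05620 = 1.38256 ≈ 1.3826 bits

These are NOT equal (difference: 1.2142 bits). KL divergence is asymmetric: D_KL(P||Q) ≠ D_KL(Q||P) in general.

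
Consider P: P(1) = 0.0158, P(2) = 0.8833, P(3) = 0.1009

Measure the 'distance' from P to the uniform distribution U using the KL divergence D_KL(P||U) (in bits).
0.9984 bits

U(i) = 1/3 for all i

D_KL(P||U) = Σ P(x) log₂(P(x) / (1/3))
           = Σ P(x) log₂(P(x)) + log₂(3)
           = log₂(3) - H(P)

H(P) = -Σ P(x) log₂(P(x)):
  -P(1)·log₂(P(1)) = -(0.0158)·log₂(0.0158) = 0.09455
  -P(2)·log₂(P(2)) = -(0.8833)·log₂(0.8833) = 0.15813
  -P(3)·log₂(P(3)) = -(0.1009)·log₂(0.1009) = 0.33388
H(P) = 0.09455 + 0.15813 + 0.33388 = 0.58656 bits

log₂(3) = 1.58496 bits

D_KL(P||U) = 1.58496 - 0.58656 = 0.99840 ≈ 0.9984 bits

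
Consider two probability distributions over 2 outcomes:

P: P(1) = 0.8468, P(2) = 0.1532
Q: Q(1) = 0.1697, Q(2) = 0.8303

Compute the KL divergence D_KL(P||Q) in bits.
1.5902 bits

D_KL(P||Q) = Σ P(x) log₂(P(x)/Q(x))

Computing term by term:
  P(1)·log₂(P(1)/Q(1)) = 0.8468·log₂(0.8468/0.1697) = 1.96376
  P(2)·log₂(P(2)/Q(2)) = 0.1532·log₂(0.1532/0.8303) = -0.37353

D_KL(P||Q) = 1.96376 - 0.37353 = 1.59023 ≈ 1.5902 bits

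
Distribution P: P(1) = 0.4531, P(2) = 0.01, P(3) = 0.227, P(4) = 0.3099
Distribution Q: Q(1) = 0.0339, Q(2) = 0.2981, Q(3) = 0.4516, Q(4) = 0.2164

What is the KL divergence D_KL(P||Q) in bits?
1.5811 bits

D_KL(P||Q) = Σ P(x) log₂(P(x)/Q(x))

Computing term by term:
  P(1)·log₂(P(1)/Q(1)) = 0.4531·log₂(0.4531/0.0339) = 1.69481
  P(2)·log₂(P(2)/Q(2)) = 0.01·log₂(0.01/0.2981) = -0.04898
  P(3)·log₂(P(3)/Q(3)) = 0.227·log₂(0.227/0.4516) = -0.22526
  P(4)·log₂(P(4)/Q(4)) = 0.3099·log₂(0.3099/0.2164) = 0.16056

D_KL(P||Q) = 1.69481 - 0.04898 - 0.22526 + 0.16056 = 1.58113 ≈ 1.5811 bits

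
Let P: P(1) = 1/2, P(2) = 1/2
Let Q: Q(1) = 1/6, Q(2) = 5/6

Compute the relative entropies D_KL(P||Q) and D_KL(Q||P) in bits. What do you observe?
D_KL(P||Q) = 0.4240 bits, D_KL(Q||P) = 0.3500 bits. The two directions give different values (D_KL(P||Q) exceeds D_KL(Q||P) by 0.0740 bits): KL divergence is asymmetric.

D_KL(P||Q) = Σ P(x) log₂(P(x)/Q(x))

Computing term by term:
  P(1)·log₂(P(1)/Q(1)) = (1/2)·log₂((1/2)/(1/6)) = 0.79248
  P(2)·log₂(P(2)/Q(2)) = (1/2)·log₂((1/2)/(5/6)) = -0.36848

D_KL(P||Q) = 0.79248 - 0.36848 = 0.42400 ≈ 0.4240 bits

D_KL(Q||P) = Σ Q(x) log₂(Q(x)/P(x))

Computing term by term:
  Q(1)·log₂(Q(1)/P(1)) = (1/6)·log₂((1/6)/(1/2)) = -0.26416
  Q(2)·log₂(Q(2)/P(2)) = (5/6)·log₂((5/6)/(1/2)) = 0.61414

D_KL(Q||P) = -0.26416 + 0.61414 = 0.34998 ≈ 0.3500 bits

These are NOT equal (difference: 0.0740 bits). KL divergence is asymmetric: D_KL(P||Q) ≠ D_KL(Q||P) in general.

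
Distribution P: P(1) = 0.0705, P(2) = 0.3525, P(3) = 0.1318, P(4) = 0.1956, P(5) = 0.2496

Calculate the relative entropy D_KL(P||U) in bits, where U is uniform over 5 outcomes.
0.1764 bits

U(i) = 1/5 for all i

D_KL(P||U) = Σ P(x) log₂(P(x) / (1/5))
           = Σ P(x) log₂(P(x)) + log₂(5)
           = log₂(5) - H(P)

H(P) = -Σ P(x) log₂(P(x)):
  -P(1)·log₂(P(1)) = -(0.0705)·log₂(0.0705) = 0.26975
  -P(2)·log₂(P(2)) = -(0.3525)·log₂(0.3525) = 0.53027
  -P(3)·log₂(P(3)) = -(0.1318)·log₂(0.1318) = 0.38533
  -P(4)·log₂(P(4)) = -(0.1956)·log₂(0.1956) = 0.46045
  -P(5)·log₂(P(5)) = -(0.2496)·log₂(0.2496) = 0.49978
H(P) = 0.26975 + 0.53027 + 0.38533 + 0.46045 + 0.49978 = 2.14558 bits

log₂(5) = 2.32193 bits

D_KL(P||U) = 2.32193 - 2.14558 = 0.17635 ≈ 0.1764 bits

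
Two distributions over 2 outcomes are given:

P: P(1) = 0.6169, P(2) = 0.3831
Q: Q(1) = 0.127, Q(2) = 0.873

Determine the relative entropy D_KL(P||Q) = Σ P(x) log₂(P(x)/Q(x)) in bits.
0.9514 bits

D_KL(P||Q) = Σ P(x) log₂(P(x)/Q(x))

Computing term by term:
  P(1)·log₂(P(1)/Q(1)) = 0.6169·log₂(0.6169/0.127) = 1.40666
  P(2)·log₂(P(2)/Q(2)) = 0.3831·log₂(0.3831/0.873) = -0.45522

D_KL(P||Q) = 1.40666 - 0.45522 = 0.95144 ≈ 0.9514 bits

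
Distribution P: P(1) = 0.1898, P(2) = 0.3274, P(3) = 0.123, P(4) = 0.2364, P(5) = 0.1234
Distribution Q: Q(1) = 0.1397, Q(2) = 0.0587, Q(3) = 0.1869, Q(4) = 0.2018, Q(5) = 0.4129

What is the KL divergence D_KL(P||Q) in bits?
0.6605 bits

D_KL(P||Q) = Σ P(x) log₂(P(x)/Q(x))

Computing term by term:
  P(1)·log₂(P(1)/Q(1)) = 0.1898·log₂(0.1898/0.1397) = 0.08392
  P(2)·log₂(P(2)/Q(2)) = 0.3274·log₂(0.3274/0.0587) = 0.81183
  P(3)·log₂(P(3)/Q(3)) = 0.123·log₂(0.123/0.1869) = -0.07424
  P(4)·log₂(P(4)/Q(4)) = 0.2364·log₂(0.2364/0.2018) = 0.05397
  P(5)·log₂(P(5)/Q(5)) = 0.1234·log₂(0.1234/0.4129) = -0.21502

D_KL(P||Q) = 0.08392 + 0.81183 - 0.07424 + 0.05397 - 0.21502 = 0.66046 ≈ 0.6605 bits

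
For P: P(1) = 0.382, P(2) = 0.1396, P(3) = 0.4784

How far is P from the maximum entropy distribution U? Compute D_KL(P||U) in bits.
0.1492 bits

U(i) = 1/3 for all i

D_KL(P||U) = Σ P(x) log₂(P(x) / (1/3))
           = Σ P(x) log₂(P(x)) + log₂(3)
           = log₂(3) - H(P)

H(P) = -Σ P(x) log₂(P(x)):
  -P(1)·log₂(P(1)) = -(0.382)·log₂(0.382) = 0.53035
  -P(2)·log₂(P(2)) = -(0.1396)·log₂(0.1396) = 0.39655
  -P(3)·log₂(P(3)) = -(0.4784)·log₂(0.4784) = 0.50888
H(P) = 0.53035 + 0.39655 + 0.50888 = 1.43578 bits

log₂(3) = 1.58496 bits

D_KL(P||U) = 1.58496 - 1.43578 = 0.14918 ≈ 0.1492 bits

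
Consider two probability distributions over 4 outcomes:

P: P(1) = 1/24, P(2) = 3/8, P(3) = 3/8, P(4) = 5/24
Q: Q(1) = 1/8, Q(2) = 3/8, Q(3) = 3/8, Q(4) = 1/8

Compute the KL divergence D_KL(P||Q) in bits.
0.0875 bits

D_KL(P||Q) = Σ P(x) log₂(P(x)/Q(x))

Computing term by term:
  P(1)·log₂(P(1)/Q(1)) = (1/24)·log₂((1/24)/(1/8)) = -0.06604
  P(2)·log₂(P(2)/Q(2)) = (3/8)·log₂((3/8)/(3/8)) = 0.00000
  P(3)·log₂(P(3)/Q(3)) = (3/8)·log₂((3/8)/(3/8)) = 0.00000
  P(4)·log₂(P(4)/Q(4)) = (5/24)·log₂((5/24)/(1/8)) = 0.15353

D_KL(P||Q) = -0.06604 + 0.00000 + 0.00000 + 0.15353 = 0.08749 ≈ 0.0875 bits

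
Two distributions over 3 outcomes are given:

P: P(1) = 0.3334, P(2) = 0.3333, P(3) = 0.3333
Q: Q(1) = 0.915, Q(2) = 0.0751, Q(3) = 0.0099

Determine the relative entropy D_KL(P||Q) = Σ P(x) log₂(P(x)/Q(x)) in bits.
1.9219 bits

D_KL(P||Q) = Σ P(x) log₂(P(x)/Q(x))

Computing term by term:
  P(1)·log₂(P(1)/Q(1)) = 0.3334·log₂(0.3334/0.915) = -0.48560
  P(2)·log₂(P(2)/Q(2)) = 0.3333·log₂(0.3333/0.0751) = 0.71657
  P(3)·log₂(P(3)/Q(3)) = 0.3333·log₂(0.3333/0.0099) = 1.69091

D_KL(P||Q) = -0.48560 + 0.71657 + 1.69091 = 1.92188 ≈ 1.9219 bits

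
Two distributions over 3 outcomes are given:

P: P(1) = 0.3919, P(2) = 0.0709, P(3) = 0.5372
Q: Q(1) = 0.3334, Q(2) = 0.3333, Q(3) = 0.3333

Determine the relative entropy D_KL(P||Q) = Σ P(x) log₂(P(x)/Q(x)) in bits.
0.3030 bits

D_KL(P||Q) = Σ P(x) log₂(P(x)/Q(x))

Computing term by term:
  P(1)·log₂(P(1)/Q(1)) = 0.3919·log₂(0.3919/0.3334) = 0.09140
  P(2)·log₂(P(2)/Q(2)) = 0.0709·log₂(0.0709/0.3333) = -0.15832
  P(3)·log₂(P(3)/Q(3)) = 0.5372·log₂(0.5372/0.3333) = 0.36994

D_KL(P||Q) = 0.09140 - 0.15832 + 0.36994 = 0.30302 ≈ 0.3030 bits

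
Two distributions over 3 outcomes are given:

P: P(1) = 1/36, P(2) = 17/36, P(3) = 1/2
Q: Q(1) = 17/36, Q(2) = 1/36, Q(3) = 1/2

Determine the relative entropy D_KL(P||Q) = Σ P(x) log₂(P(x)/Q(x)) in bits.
1.8167 bits

D_KL(P||Q) = Σ P(x) log₂(P(x)/Q(x))

Computing term by term:
  P(1)·log₂(P(1)/Q(1)) = (1/36)·log₂((1/36)/(17/36)) = -0.11354
  P(2)·log₂(P(2)/Q(2)) = (17/36)·log₂((17/36)/(1/36)) = 1.93019
  P(3)·log₂(P(3)/Q(3)) = (1/2)·log₂((1/2)/(1/2)) = 0.00000

D_KL(P||Q) = -0.11354 + 1.93019 + 0.00000 = 1.81665 ≈ 1.8167 bits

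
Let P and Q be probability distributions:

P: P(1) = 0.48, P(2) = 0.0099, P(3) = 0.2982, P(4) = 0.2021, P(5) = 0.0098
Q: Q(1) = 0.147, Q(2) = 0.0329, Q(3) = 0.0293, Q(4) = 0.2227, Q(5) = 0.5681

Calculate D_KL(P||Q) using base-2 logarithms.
1.7148 bits

D_KL(P||Q) = Σ P(x) log₂(P(x)/Q(x))

Computing term by term:
  P(1)·log₂(P(1)/Q(1)) = 0.48·log₂(0.48/0.147) = 0.81946
  P(2)·log₂(P(2)/Q(2)) = 0.0099·log₂(0.0099/0.0329) = -0.01715
  P(3)·log₂(P(3)/Q(3)) = 0.2982·log₂(0.2982/0.0293) = 0.99817
  P(4)·log₂(P(4)/Q(4)) = 0.2021·log₂(0.2021/0.2227) = -0.02830
  P(5)·log₂(P(5)/Q(5)) = 0.0098·log₂(0.0098/0.5681) = -0.05740

D_KL(P||Q) = 0.81946 - 0.01715 + 0.99817 - 0.02830 - 0.05740 = 1.71478 ≈ 1.7148 bits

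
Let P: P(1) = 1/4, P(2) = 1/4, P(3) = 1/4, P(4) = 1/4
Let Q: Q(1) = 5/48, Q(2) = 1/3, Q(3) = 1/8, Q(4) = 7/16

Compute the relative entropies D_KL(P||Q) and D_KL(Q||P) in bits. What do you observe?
D_KL(P||Q) = 0.2602 bits, D_KL(Q||P) = 0.2350 bits. The two directions give different values (D_KL(P||Q) exceeds D_KL(Q||P) by 0.0252 bits): KL divergence is asymmetric.

D_KL(P||Q) = Σ P(x) log₂(P(x)/Q(x))

Computing term by term:
  P(1)·log₂(P(1)/Q(1)) = (1/4)·log₂((1/4)/(5/48)) = 0.31576
  P(2)·log₂(P(2)/Q(2)) = (1/4)·log₂((1/4)/(1/3)) = -0.10376
  P(3)·log₂(P(3)/Q(3)) = (1/4)·log₂((1/4)/(1/8)) = 0.25000
  P(4)·log₂(P(4)/Q(4)) = (1/4)·log₂((1/4)/(7/16)) = -0.20184

D_KL(P||Q) = 0.31576 - 0.10376 + 0.25000 - 0.20184 = 0.26016 ≈ 0.2602 bits

D_KL(Q||P) = Σ Q(x) log₂(Q(x)/P(x))

Computing term by term:
  Q(1)·log₂(Q(1)/P(1)) = (5/48)·log₂((5/48)/(1/4)) = -0.13157
  Q(2)·log₂(Q(2)/P(2)) = (1/3)·log₂((1/3)/(1/4)) = 0.13835
  Q(3)·log₂(Q(3)/P(3)) = (1/8)·log₂((1/8)/(1/4)) = -0.12500
  Q(4)·log₂(Q(4)/P(4)) = (7/16)·log₂((7/16)/(1/4)) = 0.35322

D_KL(Q||P) = -0.13157 + 0.13835 - 0.12500 + 0.35322 = 0.23500 ≈ 0.2350 bits

These are NOT equal (difference: 0.0252 bits). KL divergence is asymmetric: D_KL(P||Q) ≠ D_KL(Q||P) in general.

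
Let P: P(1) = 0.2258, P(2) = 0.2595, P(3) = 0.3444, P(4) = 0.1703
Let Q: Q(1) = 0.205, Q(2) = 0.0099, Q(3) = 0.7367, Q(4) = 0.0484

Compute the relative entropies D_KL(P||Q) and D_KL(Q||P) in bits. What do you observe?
D_KL(P||Q) = 1.1856 bits, D_KL(Q||P) = 0.6451 bits. The two directions give different values (D_KL(P||Q) exceeds D_KL(Q||P) by 0.5405 bits): KL divergence is asymmetric.

D_KL(P||Q) = Σ P(x) log₂(P(x)/Q(x))

Computing term by term:
  P(1)·log₂(P(1)/Q(1)) = 0.2258·log₂(0.2258/0.205) = 0.03148
  P(2)·log₂(P(2)/Q(2)) = 0.2595·log₂(0.2595/0.0099) = 1.22281
  P(3)·log₂(P(3)/Q(3)) = 0.3444·log₂(0.3444/0.7367) = -0.37780
  P(4)·log₂(P(4)/Q(4)) = 0.1703·log₂(0.1703/0.0484) = 0.30909

D_KL(P||Q) = 0.03148 + 1.22281 - 0.37780 + 0.30909 = 1.18558 ≈ 1.1856 bits

D_KL(Q||P) = Σ Q(x) log₂(Q(x)/P(x))

Computing term by term:
  Q(1)·log₂(Q(1)/P(1)) = 0.205·log₂(0.205/0.2258) = -0.02858
  Q(2)·log₂(Q(2)/P(2)) = 0.0099·log₂(0.0099/0.2595) = -0.04665
  Q(3)·log₂(Q(3)/P(3)) = 0.7367·log₂(0.7367/0.3444) = 0.80815
  Q(4)·log₂(Q(4)/P(4)) = 0.0484·log₂(0.0484/0.1703) = -0.08785

D_KL(Q||P) = -0.02858 - 0.04665 + 0.80815 - 0.08785 = 0.64507 ≈ 0.6451 bits

These are NOT equal (difference: 0.5405 bits). KL divergence is asymmetric: D_KL(P||Q) ≠ D_KL(Q||P) in general.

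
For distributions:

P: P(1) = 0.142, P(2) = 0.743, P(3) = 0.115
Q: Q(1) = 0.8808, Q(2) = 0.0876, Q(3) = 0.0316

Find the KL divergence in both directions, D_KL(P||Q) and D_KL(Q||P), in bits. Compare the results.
D_KL(P||Q) = 2.1321 bits, D_KL(Q||P) = 1.9900 bits. D_KL(P||Q) is larger than D_KL(Q||P) by 0.1421 bits; the two directions differ.

D_KL(P||Q) = Σ P(x) log₂(P(x)/Q(x))

Computing term by term:
  P(1)·log₂(P(1)/Q(1)) = 0.142·log₂(0.142/0.8808) = -0.37388
  P(2)·log₂(P(2)/Q(2)) = 0.743·log₂(0.743/0.0876) = 2.29168
  P(3)·log₂(P(3)/Q(3)) = 0.115·log₂(0.115/0.0316) = 0.21432

D_KL(P||Q) = -0.37388 + 2.29168 + 0.21432 = 2.13212 ≈ 2.1321 bits

D_KL(Q||P) = Σ Q(x) log₂(Q(x)/P(x))

Computing term by term:
  Q(1)·log₂(Q(1)/P(1)) = 0.8808·log₂(0.8808/0.142) = 2.31908
  Q(2)·log₂(Q(2)/P(2)) = 0.0876·log₂(0.0876/0.743) = -0.27019
  Q(3)·log₂(Q(3)/P(3)) = 0.0316·log₂(0.0316/0.115) = -0.05889

D_KL(Q||P) = 2.31908 - 0.27019 - 0.05889 = 1.99000 ≈ 1.9900 bits

These are NOT equal (difference: 0.1421 bits). KL divergence is asymmetric: D_KL(P||Q) ≠ D_KL(Q||P) in general.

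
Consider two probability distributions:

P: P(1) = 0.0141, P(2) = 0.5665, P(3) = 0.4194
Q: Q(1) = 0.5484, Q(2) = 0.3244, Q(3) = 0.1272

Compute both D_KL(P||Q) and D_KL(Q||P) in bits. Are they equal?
D_KL(P||Q) = 1.1031 bits, D_KL(Q||P) = 2.4165 bits. No, they are not equal.

D_KL(P||Q) = Σ P(x) log₂(P(x)/Q(x))

Computing term by term:
  P(1)·log₂(P(1)/Q(1)) = 0.0141·log₂(0.0141/0.5484) = -0.07447
  P(2)·log₂(P(2)/Q(2)) = 0.5665·log₂(0.5665/0.3244) = 0.45564
  P(3)·log₂(P(3)/Q(3)) = 0.4194·log₂(0.4194/0.1272) = 0.72188

D_KL(P||Q) = -0.07447 + 0.45564 + 0.72188 = 1.10305 ≈ 1.1031 bits

D_KL(Q||P) = Σ Q(x) log₂(Q(x)/P(x))

Computing term by term:
  Q(1)·log₂(Q(1)/P(1)) = 0.5484·log₂(0.5484/0.0141) = 2.89635
  Q(2)·log₂(Q(2)/P(2)) = 0.3244·log₂(0.3244/0.5665) = -0.26092
  Q(3)·log₂(Q(3)/P(3)) = 0.1272·log₂(0.1272/0.4194) = -0.21894

D_KL(Q||P) = 2.89635 - 0.26092 - 0.21894 = 2.41649 ≈ 2.4165 bits

These are NOT equal (difference: 1.3134 bits). KL divergence is asymmetric: D_KL(P||Q) ≠ D_KL(Q||P) in general.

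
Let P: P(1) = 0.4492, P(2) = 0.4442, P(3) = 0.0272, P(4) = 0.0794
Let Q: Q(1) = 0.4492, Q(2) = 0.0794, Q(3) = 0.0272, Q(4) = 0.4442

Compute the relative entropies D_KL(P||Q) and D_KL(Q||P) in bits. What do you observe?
D_KL(P||Q) = 0.9062 bits, D_KL(Q||P) = 0.9062 bits. The two directions give the same value here, because Q is a self-inverse relabeling of P; in general KL divergence is asymmetric.

D_KL(P||Q) = Σ P(x) log₂(P(x)/Q(x))

Computing term by term:
  P(1)·log₂(P(1)/Q(1)) = 0.4492·log₂(0.4492/0.4492) = 0.00000
  P(2)·log₂(P(2)/Q(2)) = 0.4442·log₂(0.4442/0.0794) = 1.10339
  P(3)·log₂(P(3)/Q(3)) = 0.0272·log₂(0.0272/0.0272) = 0.00000
  P(4)·log₂(P(4)/Q(4)) = 0.0794·log₂(0.0794/0.4442) = -0.19723

D_KL(P||Q) = 0.00000 + 1.10339 + 0.00000 - 0.19723 = 0.90616 ≈ 0.9062 bits

D_KL(Q||P) = Σ Q(x) log₂(Q(x)/P(x))

Computing term by term:
  Q(1)·log₂(Q(1)/P(1)) = 0.4492·log₂(0.4492/0.4492) = 0.00000
  Q(2)·log₂(Q(2)/P(2)) = 0.0794·log₂(0.0794/0.4442) = -0.19723
  Q(3)·log₂(Q(3)/P(3)) = 0.0272·log₂(0.0272/0.0272) = 0.00000
  Q(4)·log₂(Q(4)/P(4)) = 0.4442·log₂(0.4442/0.0794) = 1.10339

D_KL(Q||P) = 0.00000 - 0.19723 + 0.00000 + 1.10339 = 0.90616 ≈ 0.9062 bits

These ARE equal here. Q is P with outcomes relabeled (Q(2) = P(4), Q(4) = P(2)) by a relabeling that is its own inverse, so the two sums contain exactly the same terms in a different order. This is a special case — KL divergence is not symmetric in general: D_KL(P||Q) ≠ D_KL(Q||P) for most P, Q.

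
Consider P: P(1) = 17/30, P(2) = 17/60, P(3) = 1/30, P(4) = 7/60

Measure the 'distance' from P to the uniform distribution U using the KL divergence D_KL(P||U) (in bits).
0.4950 bits

U(i) = 1/4 for all i

D_KL(P||U) = Σ P(x) log₂(P(x) / (1/4))
           = Σ P(x) log₂(P(x)) + log₂(4)
           = log₂(4) - H(P)

H(P) = -Σ P(x) log₂(P(x)):
  -P(1)·log₂(P(1)) = -(17/30)·log₂(17/30) = 0.46434
  -P(2)·log₂(P(2)) = -(17/60)·log₂(17/60) = 0.51550
  -P(3)·log₂(P(3)) = -(1/30)·log₂(1/30) = 0.16356
  -P(4)·log₂(P(4)) = -(7/60)·log₂(7/60) = 0.36161
H(P) = 0.46434 + 0.51550 + 0.16356 + 0.36161 = 1.50501 bits

log₂(4) = 2.00000 bits

D_KL(P||U) = 2.00000 - 1.50501 = 0.49499 ≈ 0.4950 bits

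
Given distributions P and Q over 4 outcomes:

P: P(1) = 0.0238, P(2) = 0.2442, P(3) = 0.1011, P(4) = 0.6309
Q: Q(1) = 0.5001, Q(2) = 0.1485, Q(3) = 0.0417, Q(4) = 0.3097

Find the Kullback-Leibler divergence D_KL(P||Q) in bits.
0.8475 bits

D_KL(P||Q) = Σ P(x) log₂(P(x)/Q(x))

Computing term by term:
  P(1)·log₂(P(1)/Q(1)) = 0.0238·log₂(0.0238/0.5001) = -0.10456
  P(2)·log₂(P(2)/Q(2)) = 0.2442·log₂(0.2442/0.1485) = 0.17524
  P(3)·log₂(P(3)/Q(3)) = 0.1011·log₂(0.1011/0.0417) = 0.12917
  P(4)·log₂(P(4)/Q(4)) = 0.6309·log₂(0.6309/0.3097) = 0.64764

D_KL(P||Q) = -0.10456 + 0.17524 + 0.12917 + 0.64764 = 0.84749 ≈ 0.8475 bits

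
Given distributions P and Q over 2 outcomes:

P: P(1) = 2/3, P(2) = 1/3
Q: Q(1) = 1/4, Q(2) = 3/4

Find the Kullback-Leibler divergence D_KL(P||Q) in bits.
0.5534 bits

D_KL(P||Q) = Σ P(x) log₂(P(x)/Q(x))

Computing term by term:
  P(1)·log₂(P(1)/Q(1)) = (2/3)·log₂((2/3)/(1/4)) = 0.94336
  P(2)·log₂(P(2)/Q(2)) = (1/3)·log₂((1/3)/(3/4)) = -0.38998

D_KL(P||Q) = 0.94336 - 0.38998 = 0.55338 ≈ 0.5534 bits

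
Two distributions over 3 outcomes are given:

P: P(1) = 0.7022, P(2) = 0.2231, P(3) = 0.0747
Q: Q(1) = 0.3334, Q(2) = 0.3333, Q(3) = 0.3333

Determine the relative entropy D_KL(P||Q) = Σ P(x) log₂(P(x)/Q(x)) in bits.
0.4642 bits

D_KL(P||Q) = Σ P(x) log₂(P(x)/Q(x))

Computing term by term:
  P(1)·log₂(P(1)/Q(1)) = 0.7022·log₂(0.7022/0.3334) = 0.75460
  P(2)·log₂(P(2)/Q(2)) = 0.2231·log₂(0.2231/0.3333) = -0.12920
  P(3)·log₂(P(3)/Q(3)) = 0.0747·log₂(0.0747/0.3333) = -0.16118

D_KL(P||Q) = 0.75460 - 0.12920 - 0.16118 = 0.46422 ≈ 0.4642 bits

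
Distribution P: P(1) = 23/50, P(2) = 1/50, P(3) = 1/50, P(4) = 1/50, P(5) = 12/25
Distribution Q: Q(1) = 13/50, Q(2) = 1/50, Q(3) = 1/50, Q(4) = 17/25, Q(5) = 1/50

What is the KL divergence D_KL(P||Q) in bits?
2.4777 bits

D_KL(P||Q) = Σ P(x) log₂(P(x)/Q(x))

Computing term by term:
  P(1)·log₂(P(1)/Q(1)) = (23/50)·log₂((23/50)/(13/50)) = 0.37864
  P(2)·log₂(P(2)/Q(2)) = (1/50)·log₂((1/50)/(1/50)) = 0.00000
  P(3)·log₂(P(3)/Q(3)) = (1/50)·log₂((1/50)/(1/50)) = 0.00000
  P(4)·log₂(P(4)/Q(4)) = (1/50)·log₂((1/50)/(17/25)) = -0.10175
  P(5)·log₂(P(5)/Q(5)) = (12/25)·log₂((12/25)/(1/50)) = 2.20078

D_KL(P||Q) = 0.37864 + 0.00000 + 0.00000 - 0.10175 + 2.20078 = 2.47767 ≈ 2.4777 bits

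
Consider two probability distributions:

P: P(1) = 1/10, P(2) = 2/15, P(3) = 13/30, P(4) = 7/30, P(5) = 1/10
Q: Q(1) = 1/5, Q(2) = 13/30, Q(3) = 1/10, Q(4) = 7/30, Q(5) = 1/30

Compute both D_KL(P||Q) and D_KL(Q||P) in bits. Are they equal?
D_KL(P||Q) = 0.7485 bits, D_KL(Q||P) = 0.6725 bits. No, they are not equal.

D_KL(P||Q) = Σ P(x) log₂(P(x)/Q(x))

Computing term by term:
  P(1)·log₂(P(1)/Q(1)) = (1/10)·log₂((1/10)/(1/5)) = -0.10000
  P(2)·log₂(P(2)/Q(2)) = (2/15)·log₂((2/15)/(13/30)) = -0.22673
  P(3)·log₂(P(3)/Q(3)) = (13/30)·log₂((13/30)/(1/10)) = 0.91671
  P(4)·log₂(P(4)/Q(4)) = (7/30)·log₂((7/30)/(7/30)) = 0.00000
  P(5)·log₂(P(5)/Q(5)) = (1/10)·log₂((1/10)/(1/30)) = 0.15850

D_KL(P||Q) = -0.10000 - 0.22673 + 0.91671 + 0.00000 + 0.15850 = 0.74848 ≈ 0.7485 bits

D_KL(Q||P) = Σ Q(x) log₂(Q(x)/P(x))

Computing term by term:
  Q(1)·log₂(Q(1)/P(1)) = (1/5)·log₂((1/5)/(1/10)) = 0.20000
  Q(2)·log₂(Q(2)/P(2)) = (13/30)·log₂((13/30)/(2/15)) = 0.73686
  Q(3)·log₂(Q(3)/P(3)) = (1/10)·log₂((1/10)/(13/30)) = -0.21155
  Q(4)·log₂(Q(4)/P(4)) = (7/30)·log₂((7/30)/(7/30)) = 0.00000
  Q(5)·log₂(Q(5)/P(5)) = (1/30)·log₂((1/30)/(1/10)) = -0.05283

D_KL(Q||P) = 0.20000 + 0.73686 - 0.21155 + 0.00000 - 0.05283 = 0.67248 ≈ 0.6725 bits

These are NOT equal (difference: 0.0760 bits). KL divergence is asymmetric: D_KL(P||Q) ≠ D_KL(Q||P) in general.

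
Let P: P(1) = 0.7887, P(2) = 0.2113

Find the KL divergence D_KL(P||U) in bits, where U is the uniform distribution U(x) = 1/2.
0.2560 bits

U(i) = 1/2 for all i

D_KL(P||U) = Σ P(x) log₂(P(x) / (1/2))
           = Σ P(x) log₂(P(x)) + log₂(2)
           = log₂(2) - H(P)

H(P) = -Σ P(x) log₂(P(x)):
  -P(1)·log₂(P(1)) = -(0.7887)·log₂(0.7887) = 0.27009
  -P(2)·log₂(P(2)) = -(0.2113)·log₂(0.2113) = 0.47387
H(P) = 0.27009 + 0.47387 = 0.74396 bits

log₂(2) = 1.00000 bits

D_KL(P||U) = 1.00000 - 0.74396 = 0.25604 ≈ 0.2560 bits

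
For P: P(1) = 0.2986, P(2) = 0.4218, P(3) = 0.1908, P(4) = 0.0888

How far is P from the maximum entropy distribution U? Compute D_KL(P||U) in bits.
0.1878 bits

U(i) = 1/4 for all i

D_KL(P||U) = Σ P(x) log₂(P(x) / (1/4))
           = Σ P(x) log₂(P(x)) + log₂(4)
           = log₂(4) - H(P)

H(P) = -Σ P(x) log₂(P(x)):
  -P(1)·log₂(P(1)) = -(0.2986)·log₂(0.2986) = 0.52067
  -P(2)·log₂(P(2)) = -(0.4218)·log₂(0.4218) = 0.52530
  -P(3)·log₂(P(3)) = -(0.1908)·log₂(0.1908) = 0.45599
  -P(4)·log₂(P(4)) = -(0.0888)·log₂(0.0888) = 0.31020
H(P) = 0.52067 + 0.52530 + 0.45599 + 0.31020 = 1.81216 bits

log₂(4) = 2.00000 bits

D_KL(P||U) = 2.00000 - 1.81216 = 0.18784 ≈ 0.1878 bits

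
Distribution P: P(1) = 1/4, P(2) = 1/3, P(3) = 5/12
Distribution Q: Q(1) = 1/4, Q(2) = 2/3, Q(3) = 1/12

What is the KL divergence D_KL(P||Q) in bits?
0.6341 bits

D_KL(P||Q) = Σ P(x) log₂(P(x)/Q(x))

Computing term by term:
  P(1)·log₂(P(1)/Q(1)) = (1/4)·log₂((1/4)/(1/4)) = 0.00000
  P(2)·log₂(P(2)/Q(2)) = (1/3)·log₂((1/3)/(2/3)) = -0.33333
  P(3)·log₂(P(3)/Q(3)) = (5/12)·log₂((5/12)/(1/12)) = 0.96747

D_KL(P||Q) = 0.00000 - 0.33333 + 0.96747 = 0.63414 ≈ 0.6341 bits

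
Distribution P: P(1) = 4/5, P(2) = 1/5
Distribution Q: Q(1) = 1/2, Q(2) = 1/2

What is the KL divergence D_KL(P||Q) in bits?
0.2781 bits

D_KL(P||Q) = Σ P(x) log₂(P(x)/Q(x))

Computing term by term:
  P(1)·log₂(P(1)/Q(1)) = (4/5)·log₂((4/5)/(1/2)) = 0.54246
  P(2)·log₂(P(2)/Q(2)) = (1/5)·log₂((1/5)/(1/2)) = -0.26439

D_KL(P||Q) = 0.54246 - 0.26439 = 0.27807 ≈ 0.2781 bits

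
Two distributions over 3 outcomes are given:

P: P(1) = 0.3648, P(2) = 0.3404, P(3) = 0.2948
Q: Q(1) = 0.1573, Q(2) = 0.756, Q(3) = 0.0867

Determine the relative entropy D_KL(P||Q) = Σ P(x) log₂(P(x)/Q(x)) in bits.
0.5714 bits

D_KL(P||Q) = Σ P(x) log₂(P(x)/Q(x))

Computing term by term:
  P(1)·log₂(P(1)/Q(1)) = 0.3648·log₂(0.3648/0.1573) = 0.44272
  P(2)·log₂(P(2)/Q(2)) = 0.3404·log₂(0.3404/0.756) = -0.39185
  P(3)·log₂(P(3)/Q(3)) = 0.2948·log₂(0.2948/0.0867) = 0.52051

D_KL(P||Q) = 0.44272 - 0.39185 + 0.52051 = 0.57138 ≈ 0.5714 bits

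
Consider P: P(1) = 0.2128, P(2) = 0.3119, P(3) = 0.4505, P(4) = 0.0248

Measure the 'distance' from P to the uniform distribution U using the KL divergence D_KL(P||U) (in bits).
0.3502 bits

U(i) = 1/4 for all i

D_KL(P||U) = Σ P(x) log₂(P(x) / (1/4))
           = Σ P(x) log₂(P(x)) + log₂(4)
           = log₂(4) - H(P)

H(P) = -Σ P(x) log₂(P(x)):
  -P(1)·log₂(P(1)) = -(0.2128)·log₂(0.2128) = 0.47506
  -P(2)·log₂(P(2)) = -(0.3119)·log₂(0.3119) = 0.52426
  -P(3)·log₂(P(3)) = -(0.4505)·log₂(0.4505) = 0.51826
  -P(4)·log₂(P(4)) = -(0.0248)·log₂(0.0248) = 0.13227
H(P) = 0.47506 + 0.52426 + 0.51826 + 0.13227 = 1.64985 bits

log₂(4) = 2.00000 bits

D_KL(P||U) = 2.00000 - 1.64985 = 0.35015 ≈ 0.3502 bits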